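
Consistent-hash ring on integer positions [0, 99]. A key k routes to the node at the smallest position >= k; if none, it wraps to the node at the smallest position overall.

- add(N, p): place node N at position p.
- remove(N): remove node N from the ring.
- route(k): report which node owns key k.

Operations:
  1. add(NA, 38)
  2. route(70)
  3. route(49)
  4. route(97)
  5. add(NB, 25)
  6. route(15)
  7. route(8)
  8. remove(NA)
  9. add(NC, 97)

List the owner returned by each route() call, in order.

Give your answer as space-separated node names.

Op 1: add NA@38 -> ring=[38:NA]
Op 2: route key 70: none >= 70, wrap to smallest pos 38 -> NA
Op 3: route key 49: none >= 49, wrap to smallest pos 38 -> NA
Op 4: route key 97: none >= 97, wrap to smallest pos 38 -> NA
Op 5: add NB@25 -> ring=[25:NB,38:NA]
Op 6: route key 15: smallest pos >= 15 is 25 -> NB
Op 7: route key 8: smallest pos >= 8 is 25 -> NB
Op 8: remove NA -> ring=[25:NB]
Op 9: add NC@97 -> ring=[25:NB,97:NC]

Answer: NA NA NA NB NB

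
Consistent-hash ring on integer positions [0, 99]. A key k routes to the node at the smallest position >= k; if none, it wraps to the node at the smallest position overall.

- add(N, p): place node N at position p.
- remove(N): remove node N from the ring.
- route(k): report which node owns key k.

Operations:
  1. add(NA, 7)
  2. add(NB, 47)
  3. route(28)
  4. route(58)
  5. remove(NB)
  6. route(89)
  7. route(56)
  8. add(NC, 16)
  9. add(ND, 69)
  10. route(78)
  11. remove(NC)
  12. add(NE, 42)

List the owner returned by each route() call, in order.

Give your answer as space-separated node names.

Answer: NB NA NA NA NA

Derivation:
Op 1: add NA@7 -> ring=[7:NA]
Op 2: add NB@47 -> ring=[7:NA,47:NB]
Op 3: route key 28: smallest pos >= 28 is 47 -> NB
Op 4: route key 58: none >= 58, wrap to smallest pos 7 -> NA
Op 5: remove NB -> ring=[7:NA]
Op 6: route key 89: none >= 89, wrap to smallest pos 7 -> NA
Op 7: route key 56: none >= 56, wrap to smallest pos 7 -> NA
Op 8: add NC@16 -> ring=[7:NA,16:NC]
Op 9: add ND@69 -> ring=[7:NA,16:NC,69:ND]
Op 10: route key 78: none >= 78, wrap to smallest pos 7 -> NA
Op 11: remove NC -> ring=[7:NA,69:ND]
Op 12: add NE@42 -> ring=[7:NA,42:NE,69:ND]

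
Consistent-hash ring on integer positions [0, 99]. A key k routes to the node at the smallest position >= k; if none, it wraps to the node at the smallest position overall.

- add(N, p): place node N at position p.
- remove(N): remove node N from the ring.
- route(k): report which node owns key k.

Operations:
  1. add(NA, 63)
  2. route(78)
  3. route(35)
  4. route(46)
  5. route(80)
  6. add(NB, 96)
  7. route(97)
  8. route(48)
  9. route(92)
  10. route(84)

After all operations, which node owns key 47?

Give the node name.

Answer: NA

Derivation:
Op 1: add NA@63 -> ring=[63:NA]
Op 2: route key 78: none >= 78, wrap to smallest pos 63 -> NA
Op 3: route key 35: smallest pos >= 35 is 63 -> NA
Op 4: route key 46: smallest pos >= 46 is 63 -> NA
Op 5: route key 80: none >= 80, wrap to smallest pos 63 -> NA
Op 6: add NB@96 -> ring=[63:NA,96:NB]
Op 7: route key 97: none >= 97, wrap to smallest pos 63 -> NA
Op 8: route key 48: smallest pos >= 48 is 63 -> NA
Op 9: route key 92: smallest pos >= 92 is 96 -> NB
Op 10: route key 84: smallest pos >= 84 is 96 -> NB
Final route key 47: smallest pos >= 47 is 63 -> NA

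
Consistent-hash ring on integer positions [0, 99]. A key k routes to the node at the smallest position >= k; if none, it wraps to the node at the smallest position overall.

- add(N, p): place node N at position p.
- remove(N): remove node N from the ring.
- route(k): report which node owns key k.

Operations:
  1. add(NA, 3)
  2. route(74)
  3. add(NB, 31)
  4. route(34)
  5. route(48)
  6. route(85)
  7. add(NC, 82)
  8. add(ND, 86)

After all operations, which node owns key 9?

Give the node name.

Op 1: add NA@3 -> ring=[3:NA]
Op 2: route key 74: none >= 74, wrap to smallest pos 3 -> NA
Op 3: add NB@31 -> ring=[3:NA,31:NB]
Op 4: route key 34: none >= 34, wrap to smallest pos 3 -> NA
Op 5: route key 48: none >= 48, wrap to smallest pos 3 -> NA
Op 6: route key 85: none >= 85, wrap to smallest pos 3 -> NA
Op 7: add NC@82 -> ring=[3:NA,31:NB,82:NC]
Op 8: add ND@86 -> ring=[3:NA,31:NB,82:NC,86:ND]
Final route key 9: smallest pos >= 9 is 31 -> NB

Answer: NB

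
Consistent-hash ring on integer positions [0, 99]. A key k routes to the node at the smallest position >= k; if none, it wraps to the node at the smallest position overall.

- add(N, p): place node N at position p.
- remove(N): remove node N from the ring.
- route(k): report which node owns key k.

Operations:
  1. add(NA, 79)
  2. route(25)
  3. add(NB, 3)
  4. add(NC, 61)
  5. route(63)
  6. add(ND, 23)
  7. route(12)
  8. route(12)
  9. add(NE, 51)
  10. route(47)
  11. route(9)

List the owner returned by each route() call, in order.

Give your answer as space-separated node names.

Answer: NA NA ND ND NE ND

Derivation:
Op 1: add NA@79 -> ring=[79:NA]
Op 2: route key 25: smallest pos >= 25 is 79 -> NA
Op 3: add NB@3 -> ring=[3:NB,79:NA]
Op 4: add NC@61 -> ring=[3:NB,61:NC,79:NA]
Op 5: route key 63: smallest pos >= 63 is 79 -> NA
Op 6: add ND@23 -> ring=[3:NB,23:ND,61:NC,79:NA]
Op 7: route key 12: smallest pos >= 12 is 23 -> ND
Op 8: route key 12: smallest pos >= 12 is 23 -> ND
Op 9: add NE@51 -> ring=[3:NB,23:ND,51:NE,61:NC,79:NA]
Op 10: route key 47: smallest pos >= 47 is 51 -> NE
Op 11: route key 9: smallest pos >= 9 is 23 -> ND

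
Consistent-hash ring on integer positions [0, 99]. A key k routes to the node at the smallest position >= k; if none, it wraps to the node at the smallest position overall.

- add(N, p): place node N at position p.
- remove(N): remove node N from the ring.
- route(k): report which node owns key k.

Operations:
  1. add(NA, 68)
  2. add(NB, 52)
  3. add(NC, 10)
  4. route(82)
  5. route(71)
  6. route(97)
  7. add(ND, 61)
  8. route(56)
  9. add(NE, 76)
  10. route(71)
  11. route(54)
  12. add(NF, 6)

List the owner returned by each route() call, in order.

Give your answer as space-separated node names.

Op 1: add NA@68 -> ring=[68:NA]
Op 2: add NB@52 -> ring=[52:NB,68:NA]
Op 3: add NC@10 -> ring=[10:NC,52:NB,68:NA]
Op 4: route key 82: none >= 82, wrap to smallest pos 10 -> NC
Op 5: route key 71: none >= 71, wrap to smallest pos 10 -> NC
Op 6: route key 97: none >= 97, wrap to smallest pos 10 -> NC
Op 7: add ND@61 -> ring=[10:NC,52:NB,61:ND,68:NA]
Op 8: route key 56: smallest pos >= 56 is 61 -> ND
Op 9: add NE@76 -> ring=[10:NC,52:NB,61:ND,68:NA,76:NE]
Op 10: route key 71: smallest pos >= 71 is 76 -> NE
Op 11: route key 54: smallest pos >= 54 is 61 -> ND
Op 12: add NF@6 -> ring=[6:NF,10:NC,52:NB,61:ND,68:NA,76:NE]

Answer: NC NC NC ND NE ND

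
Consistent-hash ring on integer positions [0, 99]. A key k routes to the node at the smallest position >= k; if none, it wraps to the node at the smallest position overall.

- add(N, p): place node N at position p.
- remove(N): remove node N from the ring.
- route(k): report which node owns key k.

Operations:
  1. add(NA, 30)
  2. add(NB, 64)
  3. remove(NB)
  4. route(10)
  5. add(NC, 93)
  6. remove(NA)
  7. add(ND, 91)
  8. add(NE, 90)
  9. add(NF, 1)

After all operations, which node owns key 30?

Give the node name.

Answer: NE

Derivation:
Op 1: add NA@30 -> ring=[30:NA]
Op 2: add NB@64 -> ring=[30:NA,64:NB]
Op 3: remove NB -> ring=[30:NA]
Op 4: route key 10: smallest pos >= 10 is 30 -> NA
Op 5: add NC@93 -> ring=[30:NA,93:NC]
Op 6: remove NA -> ring=[93:NC]
Op 7: add ND@91 -> ring=[91:ND,93:NC]
Op 8: add NE@90 -> ring=[90:NE,91:ND,93:NC]
Op 9: add NF@1 -> ring=[1:NF,90:NE,91:ND,93:NC]
Final route key 30: smallest pos >= 30 is 90 -> NE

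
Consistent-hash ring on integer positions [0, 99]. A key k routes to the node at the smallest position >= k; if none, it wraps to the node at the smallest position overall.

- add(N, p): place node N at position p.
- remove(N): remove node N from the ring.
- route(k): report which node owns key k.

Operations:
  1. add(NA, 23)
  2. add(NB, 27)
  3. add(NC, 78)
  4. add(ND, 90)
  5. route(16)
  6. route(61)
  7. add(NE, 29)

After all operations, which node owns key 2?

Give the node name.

Answer: NA

Derivation:
Op 1: add NA@23 -> ring=[23:NA]
Op 2: add NB@27 -> ring=[23:NA,27:NB]
Op 3: add NC@78 -> ring=[23:NA,27:NB,78:NC]
Op 4: add ND@90 -> ring=[23:NA,27:NB,78:NC,90:ND]
Op 5: route key 16: smallest pos >= 16 is 23 -> NA
Op 6: route key 61: smallest pos >= 61 is 78 -> NC
Op 7: add NE@29 -> ring=[23:NA,27:NB,29:NE,78:NC,90:ND]
Final route key 2: smallest pos >= 2 is 23 -> NA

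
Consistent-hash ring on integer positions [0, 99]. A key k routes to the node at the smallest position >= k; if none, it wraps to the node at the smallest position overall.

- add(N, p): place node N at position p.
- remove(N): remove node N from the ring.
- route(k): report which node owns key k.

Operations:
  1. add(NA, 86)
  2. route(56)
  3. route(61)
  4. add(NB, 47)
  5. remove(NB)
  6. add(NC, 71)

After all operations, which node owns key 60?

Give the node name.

Op 1: add NA@86 -> ring=[86:NA]
Op 2: route key 56: smallest pos >= 56 is 86 -> NA
Op 3: route key 61: smallest pos >= 61 is 86 -> NA
Op 4: add NB@47 -> ring=[47:NB,86:NA]
Op 5: remove NB -> ring=[86:NA]
Op 6: add NC@71 -> ring=[71:NC,86:NA]
Final route key 60: smallest pos >= 60 is 71 -> NC

Answer: NC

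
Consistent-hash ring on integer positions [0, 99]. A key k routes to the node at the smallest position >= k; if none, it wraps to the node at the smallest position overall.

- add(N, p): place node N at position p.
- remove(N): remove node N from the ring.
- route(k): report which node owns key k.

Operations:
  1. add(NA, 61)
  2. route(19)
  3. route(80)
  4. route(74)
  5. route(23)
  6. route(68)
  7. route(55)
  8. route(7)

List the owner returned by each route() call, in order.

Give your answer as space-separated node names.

Op 1: add NA@61 -> ring=[61:NA]
Op 2: route key 19: smallest pos >= 19 is 61 -> NA
Op 3: route key 80: none >= 80, wrap to smallest pos 61 -> NA
Op 4: route key 74: none >= 74, wrap to smallest pos 61 -> NA
Op 5: route key 23: smallest pos >= 23 is 61 -> NA
Op 6: route key 68: none >= 68, wrap to smallest pos 61 -> NA
Op 7: route key 55: smallest pos >= 55 is 61 -> NA
Op 8: route key 7: smallest pos >= 7 is 61 -> NA

Answer: NA NA NA NA NA NA NA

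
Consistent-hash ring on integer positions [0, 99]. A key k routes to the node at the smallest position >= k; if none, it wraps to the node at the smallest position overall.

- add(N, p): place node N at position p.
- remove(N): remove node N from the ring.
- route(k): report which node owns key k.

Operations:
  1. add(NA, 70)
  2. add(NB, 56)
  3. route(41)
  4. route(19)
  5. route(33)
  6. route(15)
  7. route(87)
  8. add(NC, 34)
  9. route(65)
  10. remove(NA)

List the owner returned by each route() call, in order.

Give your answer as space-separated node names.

Answer: NB NB NB NB NB NA

Derivation:
Op 1: add NA@70 -> ring=[70:NA]
Op 2: add NB@56 -> ring=[56:NB,70:NA]
Op 3: route key 41: smallest pos >= 41 is 56 -> NB
Op 4: route key 19: smallest pos >= 19 is 56 -> NB
Op 5: route key 33: smallest pos >= 33 is 56 -> NB
Op 6: route key 15: smallest pos >= 15 is 56 -> NB
Op 7: route key 87: none >= 87, wrap to smallest pos 56 -> NB
Op 8: add NC@34 -> ring=[34:NC,56:NB,70:NA]
Op 9: route key 65: smallest pos >= 65 is 70 -> NA
Op 10: remove NA -> ring=[34:NC,56:NB]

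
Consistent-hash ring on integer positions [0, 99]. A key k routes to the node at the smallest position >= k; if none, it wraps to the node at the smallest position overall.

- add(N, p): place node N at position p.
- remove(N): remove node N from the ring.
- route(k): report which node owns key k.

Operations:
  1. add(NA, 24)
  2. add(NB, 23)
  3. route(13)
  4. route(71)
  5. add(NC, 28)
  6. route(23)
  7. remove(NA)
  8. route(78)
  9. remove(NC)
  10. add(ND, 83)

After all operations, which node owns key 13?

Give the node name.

Answer: NB

Derivation:
Op 1: add NA@24 -> ring=[24:NA]
Op 2: add NB@23 -> ring=[23:NB,24:NA]
Op 3: route key 13: smallest pos >= 13 is 23 -> NB
Op 4: route key 71: none >= 71, wrap to smallest pos 23 -> NB
Op 5: add NC@28 -> ring=[23:NB,24:NA,28:NC]
Op 6: route key 23: smallest pos >= 23 is 23 -> NB
Op 7: remove NA -> ring=[23:NB,28:NC]
Op 8: route key 78: none >= 78, wrap to smallest pos 23 -> NB
Op 9: remove NC -> ring=[23:NB]
Op 10: add ND@83 -> ring=[23:NB,83:ND]
Final route key 13: smallest pos >= 13 is 23 -> NB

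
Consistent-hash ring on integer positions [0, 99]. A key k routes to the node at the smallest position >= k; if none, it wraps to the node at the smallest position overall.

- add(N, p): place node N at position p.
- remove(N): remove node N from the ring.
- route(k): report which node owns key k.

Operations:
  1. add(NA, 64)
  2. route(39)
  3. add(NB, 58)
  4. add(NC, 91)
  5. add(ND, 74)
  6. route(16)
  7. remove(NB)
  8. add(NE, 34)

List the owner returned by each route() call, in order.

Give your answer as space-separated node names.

Answer: NA NB

Derivation:
Op 1: add NA@64 -> ring=[64:NA]
Op 2: route key 39: smallest pos >= 39 is 64 -> NA
Op 3: add NB@58 -> ring=[58:NB,64:NA]
Op 4: add NC@91 -> ring=[58:NB,64:NA,91:NC]
Op 5: add ND@74 -> ring=[58:NB,64:NA,74:ND,91:NC]
Op 6: route key 16: smallest pos >= 16 is 58 -> NB
Op 7: remove NB -> ring=[64:NA,74:ND,91:NC]
Op 8: add NE@34 -> ring=[34:NE,64:NA,74:ND,91:NC]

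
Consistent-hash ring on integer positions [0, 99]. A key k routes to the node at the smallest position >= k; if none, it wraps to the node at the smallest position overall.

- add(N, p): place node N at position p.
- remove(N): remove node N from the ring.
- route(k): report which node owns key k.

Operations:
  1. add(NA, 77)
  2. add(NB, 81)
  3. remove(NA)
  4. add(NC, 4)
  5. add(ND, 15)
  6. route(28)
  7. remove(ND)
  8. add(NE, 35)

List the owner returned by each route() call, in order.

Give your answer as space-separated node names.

Answer: NB

Derivation:
Op 1: add NA@77 -> ring=[77:NA]
Op 2: add NB@81 -> ring=[77:NA,81:NB]
Op 3: remove NA -> ring=[81:NB]
Op 4: add NC@4 -> ring=[4:NC,81:NB]
Op 5: add ND@15 -> ring=[4:NC,15:ND,81:NB]
Op 6: route key 28: smallest pos >= 28 is 81 -> NB
Op 7: remove ND -> ring=[4:NC,81:NB]
Op 8: add NE@35 -> ring=[4:NC,35:NE,81:NB]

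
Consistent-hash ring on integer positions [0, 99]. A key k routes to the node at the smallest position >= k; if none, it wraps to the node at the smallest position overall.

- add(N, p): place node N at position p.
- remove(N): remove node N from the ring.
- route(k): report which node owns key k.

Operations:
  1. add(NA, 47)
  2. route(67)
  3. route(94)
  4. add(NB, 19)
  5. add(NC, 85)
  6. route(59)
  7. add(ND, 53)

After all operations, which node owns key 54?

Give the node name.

Op 1: add NA@47 -> ring=[47:NA]
Op 2: route key 67: none >= 67, wrap to smallest pos 47 -> NA
Op 3: route key 94: none >= 94, wrap to smallest pos 47 -> NA
Op 4: add NB@19 -> ring=[19:NB,47:NA]
Op 5: add NC@85 -> ring=[19:NB,47:NA,85:NC]
Op 6: route key 59: smallest pos >= 59 is 85 -> NC
Op 7: add ND@53 -> ring=[19:NB,47:NA,53:ND,85:NC]
Final route key 54: smallest pos >= 54 is 85 -> NC

Answer: NC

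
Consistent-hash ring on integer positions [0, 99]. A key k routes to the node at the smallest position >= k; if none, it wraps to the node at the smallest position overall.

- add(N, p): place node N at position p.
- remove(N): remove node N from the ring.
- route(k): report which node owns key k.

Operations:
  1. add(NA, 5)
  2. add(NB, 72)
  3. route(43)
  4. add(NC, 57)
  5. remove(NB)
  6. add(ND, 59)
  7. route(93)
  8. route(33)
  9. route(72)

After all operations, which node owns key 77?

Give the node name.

Op 1: add NA@5 -> ring=[5:NA]
Op 2: add NB@72 -> ring=[5:NA,72:NB]
Op 3: route key 43: smallest pos >= 43 is 72 -> NB
Op 4: add NC@57 -> ring=[5:NA,57:NC,72:NB]
Op 5: remove NB -> ring=[5:NA,57:NC]
Op 6: add ND@59 -> ring=[5:NA,57:NC,59:ND]
Op 7: route key 93: none >= 93, wrap to smallest pos 5 -> NA
Op 8: route key 33: smallest pos >= 33 is 57 -> NC
Op 9: route key 72: none >= 72, wrap to smallest pos 5 -> NA
Final route key 77: none >= 77, wrap to smallest pos 5 -> NA

Answer: NA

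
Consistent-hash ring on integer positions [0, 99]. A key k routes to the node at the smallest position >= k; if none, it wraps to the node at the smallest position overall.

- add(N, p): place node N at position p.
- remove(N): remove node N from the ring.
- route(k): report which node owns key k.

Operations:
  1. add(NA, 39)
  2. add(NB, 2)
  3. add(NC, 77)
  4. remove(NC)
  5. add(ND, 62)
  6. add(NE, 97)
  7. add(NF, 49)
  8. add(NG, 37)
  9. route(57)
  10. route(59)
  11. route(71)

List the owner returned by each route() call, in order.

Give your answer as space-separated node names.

Answer: ND ND NE

Derivation:
Op 1: add NA@39 -> ring=[39:NA]
Op 2: add NB@2 -> ring=[2:NB,39:NA]
Op 3: add NC@77 -> ring=[2:NB,39:NA,77:NC]
Op 4: remove NC -> ring=[2:NB,39:NA]
Op 5: add ND@62 -> ring=[2:NB,39:NA,62:ND]
Op 6: add NE@97 -> ring=[2:NB,39:NA,62:ND,97:NE]
Op 7: add NF@49 -> ring=[2:NB,39:NA,49:NF,62:ND,97:NE]
Op 8: add NG@37 -> ring=[2:NB,37:NG,39:NA,49:NF,62:ND,97:NE]
Op 9: route key 57: smallest pos >= 57 is 62 -> ND
Op 10: route key 59: smallest pos >= 59 is 62 -> ND
Op 11: route key 71: smallest pos >= 71 is 97 -> NE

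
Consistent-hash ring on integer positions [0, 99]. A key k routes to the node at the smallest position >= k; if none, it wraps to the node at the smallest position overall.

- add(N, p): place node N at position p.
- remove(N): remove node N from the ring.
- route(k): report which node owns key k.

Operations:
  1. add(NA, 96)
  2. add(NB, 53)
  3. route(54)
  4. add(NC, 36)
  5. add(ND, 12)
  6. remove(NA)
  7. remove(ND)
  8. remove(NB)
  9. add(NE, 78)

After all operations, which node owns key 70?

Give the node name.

Answer: NE

Derivation:
Op 1: add NA@96 -> ring=[96:NA]
Op 2: add NB@53 -> ring=[53:NB,96:NA]
Op 3: route key 54: smallest pos >= 54 is 96 -> NA
Op 4: add NC@36 -> ring=[36:NC,53:NB,96:NA]
Op 5: add ND@12 -> ring=[12:ND,36:NC,53:NB,96:NA]
Op 6: remove NA -> ring=[12:ND,36:NC,53:NB]
Op 7: remove ND -> ring=[36:NC,53:NB]
Op 8: remove NB -> ring=[36:NC]
Op 9: add NE@78 -> ring=[36:NC,78:NE]
Final route key 70: smallest pos >= 70 is 78 -> NE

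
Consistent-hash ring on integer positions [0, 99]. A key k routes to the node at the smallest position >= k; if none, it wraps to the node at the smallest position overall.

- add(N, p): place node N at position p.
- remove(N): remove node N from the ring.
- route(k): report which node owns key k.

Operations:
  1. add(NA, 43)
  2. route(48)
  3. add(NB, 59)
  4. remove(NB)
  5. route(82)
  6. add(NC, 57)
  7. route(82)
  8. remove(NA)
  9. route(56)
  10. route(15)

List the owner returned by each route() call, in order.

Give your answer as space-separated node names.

Answer: NA NA NA NC NC

Derivation:
Op 1: add NA@43 -> ring=[43:NA]
Op 2: route key 48: none >= 48, wrap to smallest pos 43 -> NA
Op 3: add NB@59 -> ring=[43:NA,59:NB]
Op 4: remove NB -> ring=[43:NA]
Op 5: route key 82: none >= 82, wrap to smallest pos 43 -> NA
Op 6: add NC@57 -> ring=[43:NA,57:NC]
Op 7: route key 82: none >= 82, wrap to smallest pos 43 -> NA
Op 8: remove NA -> ring=[57:NC]
Op 9: route key 56: smallest pos >= 56 is 57 -> NC
Op 10: route key 15: smallest pos >= 15 is 57 -> NC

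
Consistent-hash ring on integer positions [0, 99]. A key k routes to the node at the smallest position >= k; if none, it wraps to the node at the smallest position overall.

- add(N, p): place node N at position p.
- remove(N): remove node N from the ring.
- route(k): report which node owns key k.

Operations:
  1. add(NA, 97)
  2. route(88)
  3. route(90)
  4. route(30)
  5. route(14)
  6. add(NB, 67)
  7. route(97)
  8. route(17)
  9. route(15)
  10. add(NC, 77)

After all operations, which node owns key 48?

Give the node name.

Op 1: add NA@97 -> ring=[97:NA]
Op 2: route key 88: smallest pos >= 88 is 97 -> NA
Op 3: route key 90: smallest pos >= 90 is 97 -> NA
Op 4: route key 30: smallest pos >= 30 is 97 -> NA
Op 5: route key 14: smallest pos >= 14 is 97 -> NA
Op 6: add NB@67 -> ring=[67:NB,97:NA]
Op 7: route key 97: smallest pos >= 97 is 97 -> NA
Op 8: route key 17: smallest pos >= 17 is 67 -> NB
Op 9: route key 15: smallest pos >= 15 is 67 -> NB
Op 10: add NC@77 -> ring=[67:NB,77:NC,97:NA]
Final route key 48: smallest pos >= 48 is 67 -> NB

Answer: NB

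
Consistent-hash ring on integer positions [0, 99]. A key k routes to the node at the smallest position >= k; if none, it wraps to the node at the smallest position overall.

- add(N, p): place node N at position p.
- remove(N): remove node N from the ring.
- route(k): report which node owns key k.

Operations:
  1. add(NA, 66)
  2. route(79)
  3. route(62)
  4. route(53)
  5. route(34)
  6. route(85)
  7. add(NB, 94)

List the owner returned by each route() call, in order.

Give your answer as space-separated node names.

Answer: NA NA NA NA NA

Derivation:
Op 1: add NA@66 -> ring=[66:NA]
Op 2: route key 79: none >= 79, wrap to smallest pos 66 -> NA
Op 3: route key 62: smallest pos >= 62 is 66 -> NA
Op 4: route key 53: smallest pos >= 53 is 66 -> NA
Op 5: route key 34: smallest pos >= 34 is 66 -> NA
Op 6: route key 85: none >= 85, wrap to smallest pos 66 -> NA
Op 7: add NB@94 -> ring=[66:NA,94:NB]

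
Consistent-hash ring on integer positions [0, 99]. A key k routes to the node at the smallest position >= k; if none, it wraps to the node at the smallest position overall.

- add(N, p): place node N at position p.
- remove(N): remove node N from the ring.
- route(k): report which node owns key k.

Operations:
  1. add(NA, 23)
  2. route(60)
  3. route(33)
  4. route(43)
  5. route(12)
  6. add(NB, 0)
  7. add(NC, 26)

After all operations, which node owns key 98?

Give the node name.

Answer: NB

Derivation:
Op 1: add NA@23 -> ring=[23:NA]
Op 2: route key 60: none >= 60, wrap to smallest pos 23 -> NA
Op 3: route key 33: none >= 33, wrap to smallest pos 23 -> NA
Op 4: route key 43: none >= 43, wrap to smallest pos 23 -> NA
Op 5: route key 12: smallest pos >= 12 is 23 -> NA
Op 6: add NB@0 -> ring=[0:NB,23:NA]
Op 7: add NC@26 -> ring=[0:NB,23:NA,26:NC]
Final route key 98: none >= 98, wrap to smallest pos 0 -> NB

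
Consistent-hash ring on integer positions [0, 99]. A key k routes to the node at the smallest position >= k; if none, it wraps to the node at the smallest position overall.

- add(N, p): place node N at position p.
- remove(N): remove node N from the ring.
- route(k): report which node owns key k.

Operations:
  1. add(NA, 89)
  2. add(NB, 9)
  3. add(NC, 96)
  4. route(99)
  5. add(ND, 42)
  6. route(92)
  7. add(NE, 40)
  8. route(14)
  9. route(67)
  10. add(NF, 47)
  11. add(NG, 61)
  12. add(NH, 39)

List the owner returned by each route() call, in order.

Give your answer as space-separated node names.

Answer: NB NC NE NA

Derivation:
Op 1: add NA@89 -> ring=[89:NA]
Op 2: add NB@9 -> ring=[9:NB,89:NA]
Op 3: add NC@96 -> ring=[9:NB,89:NA,96:NC]
Op 4: route key 99: none >= 99, wrap to smallest pos 9 -> NB
Op 5: add ND@42 -> ring=[9:NB,42:ND,89:NA,96:NC]
Op 6: route key 92: smallest pos >= 92 is 96 -> NC
Op 7: add NE@40 -> ring=[9:NB,40:NE,42:ND,89:NA,96:NC]
Op 8: route key 14: smallest pos >= 14 is 40 -> NE
Op 9: route key 67: smallest pos >= 67 is 89 -> NA
Op 10: add NF@47 -> ring=[9:NB,40:NE,42:ND,47:NF,89:NA,96:NC]
Op 11: add NG@61 -> ring=[9:NB,40:NE,42:ND,47:NF,61:NG,89:NA,96:NC]
Op 12: add NH@39 -> ring=[9:NB,39:NH,40:NE,42:ND,47:NF,61:NG,89:NA,96:NC]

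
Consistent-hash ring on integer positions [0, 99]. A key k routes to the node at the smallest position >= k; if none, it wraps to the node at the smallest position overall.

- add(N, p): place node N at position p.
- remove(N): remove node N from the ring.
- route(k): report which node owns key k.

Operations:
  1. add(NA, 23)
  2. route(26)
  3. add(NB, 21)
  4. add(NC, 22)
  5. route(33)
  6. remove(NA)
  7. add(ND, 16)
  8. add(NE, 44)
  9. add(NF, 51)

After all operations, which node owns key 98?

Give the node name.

Answer: ND

Derivation:
Op 1: add NA@23 -> ring=[23:NA]
Op 2: route key 26: none >= 26, wrap to smallest pos 23 -> NA
Op 3: add NB@21 -> ring=[21:NB,23:NA]
Op 4: add NC@22 -> ring=[21:NB,22:NC,23:NA]
Op 5: route key 33: none >= 33, wrap to smallest pos 21 -> NB
Op 6: remove NA -> ring=[21:NB,22:NC]
Op 7: add ND@16 -> ring=[16:ND,21:NB,22:NC]
Op 8: add NE@44 -> ring=[16:ND,21:NB,22:NC,44:NE]
Op 9: add NF@51 -> ring=[16:ND,21:NB,22:NC,44:NE,51:NF]
Final route key 98: none >= 98, wrap to smallest pos 16 -> ND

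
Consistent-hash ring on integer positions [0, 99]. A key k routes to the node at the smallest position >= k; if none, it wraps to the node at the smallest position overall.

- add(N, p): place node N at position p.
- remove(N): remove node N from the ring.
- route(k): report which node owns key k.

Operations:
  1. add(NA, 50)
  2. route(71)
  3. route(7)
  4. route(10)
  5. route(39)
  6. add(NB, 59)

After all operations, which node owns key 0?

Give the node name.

Answer: NA

Derivation:
Op 1: add NA@50 -> ring=[50:NA]
Op 2: route key 71: none >= 71, wrap to smallest pos 50 -> NA
Op 3: route key 7: smallest pos >= 7 is 50 -> NA
Op 4: route key 10: smallest pos >= 10 is 50 -> NA
Op 5: route key 39: smallest pos >= 39 is 50 -> NA
Op 6: add NB@59 -> ring=[50:NA,59:NB]
Final route key 0: smallest pos >= 0 is 50 -> NA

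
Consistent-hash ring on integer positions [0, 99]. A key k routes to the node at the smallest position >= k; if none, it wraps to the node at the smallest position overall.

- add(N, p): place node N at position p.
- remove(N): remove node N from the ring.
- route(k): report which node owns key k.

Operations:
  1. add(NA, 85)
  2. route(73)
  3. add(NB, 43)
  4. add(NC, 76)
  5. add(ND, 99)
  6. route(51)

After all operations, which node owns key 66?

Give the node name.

Op 1: add NA@85 -> ring=[85:NA]
Op 2: route key 73: smallest pos >= 73 is 85 -> NA
Op 3: add NB@43 -> ring=[43:NB,85:NA]
Op 4: add NC@76 -> ring=[43:NB,76:NC,85:NA]
Op 5: add ND@99 -> ring=[43:NB,76:NC,85:NA,99:ND]
Op 6: route key 51: smallest pos >= 51 is 76 -> NC
Final route key 66: smallest pos >= 66 is 76 -> NC

Answer: NC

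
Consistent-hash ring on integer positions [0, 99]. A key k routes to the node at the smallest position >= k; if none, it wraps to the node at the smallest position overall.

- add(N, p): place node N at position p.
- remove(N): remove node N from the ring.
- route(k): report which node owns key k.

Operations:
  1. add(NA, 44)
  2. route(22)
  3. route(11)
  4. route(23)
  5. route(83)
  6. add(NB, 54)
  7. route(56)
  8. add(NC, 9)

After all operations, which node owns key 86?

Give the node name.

Answer: NC

Derivation:
Op 1: add NA@44 -> ring=[44:NA]
Op 2: route key 22: smallest pos >= 22 is 44 -> NA
Op 3: route key 11: smallest pos >= 11 is 44 -> NA
Op 4: route key 23: smallest pos >= 23 is 44 -> NA
Op 5: route key 83: none >= 83, wrap to smallest pos 44 -> NA
Op 6: add NB@54 -> ring=[44:NA,54:NB]
Op 7: route key 56: none >= 56, wrap to smallest pos 44 -> NA
Op 8: add NC@9 -> ring=[9:NC,44:NA,54:NB]
Final route key 86: none >= 86, wrap to smallest pos 9 -> NC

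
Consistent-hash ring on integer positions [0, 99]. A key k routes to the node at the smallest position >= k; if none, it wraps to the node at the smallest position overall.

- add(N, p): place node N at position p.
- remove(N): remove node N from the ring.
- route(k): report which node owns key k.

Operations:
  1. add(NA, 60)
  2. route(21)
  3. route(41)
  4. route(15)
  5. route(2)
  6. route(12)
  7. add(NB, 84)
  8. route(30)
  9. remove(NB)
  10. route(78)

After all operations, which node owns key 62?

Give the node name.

Answer: NA

Derivation:
Op 1: add NA@60 -> ring=[60:NA]
Op 2: route key 21: smallest pos >= 21 is 60 -> NA
Op 3: route key 41: smallest pos >= 41 is 60 -> NA
Op 4: route key 15: smallest pos >= 15 is 60 -> NA
Op 5: route key 2: smallest pos >= 2 is 60 -> NA
Op 6: route key 12: smallest pos >= 12 is 60 -> NA
Op 7: add NB@84 -> ring=[60:NA,84:NB]
Op 8: route key 30: smallest pos >= 30 is 60 -> NA
Op 9: remove NB -> ring=[60:NA]
Op 10: route key 78: none >= 78, wrap to smallest pos 60 -> NA
Final route key 62: none >= 62, wrap to smallest pos 60 -> NA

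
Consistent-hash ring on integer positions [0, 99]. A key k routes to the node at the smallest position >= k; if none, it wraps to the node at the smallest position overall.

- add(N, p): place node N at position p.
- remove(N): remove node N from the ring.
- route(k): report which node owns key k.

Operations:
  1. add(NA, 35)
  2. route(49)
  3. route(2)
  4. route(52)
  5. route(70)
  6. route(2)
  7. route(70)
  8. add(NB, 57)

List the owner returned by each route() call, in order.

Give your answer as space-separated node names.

Op 1: add NA@35 -> ring=[35:NA]
Op 2: route key 49: none >= 49, wrap to smallest pos 35 -> NA
Op 3: route key 2: smallest pos >= 2 is 35 -> NA
Op 4: route key 52: none >= 52, wrap to smallest pos 35 -> NA
Op 5: route key 70: none >= 70, wrap to smallest pos 35 -> NA
Op 6: route key 2: smallest pos >= 2 is 35 -> NA
Op 7: route key 70: none >= 70, wrap to smallest pos 35 -> NA
Op 8: add NB@57 -> ring=[35:NA,57:NB]

Answer: NA NA NA NA NA NA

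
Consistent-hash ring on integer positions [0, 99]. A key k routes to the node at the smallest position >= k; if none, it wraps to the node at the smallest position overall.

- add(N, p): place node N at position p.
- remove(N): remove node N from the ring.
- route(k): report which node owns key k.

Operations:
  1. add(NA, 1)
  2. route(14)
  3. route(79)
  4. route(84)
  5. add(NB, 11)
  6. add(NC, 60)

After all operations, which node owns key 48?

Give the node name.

Op 1: add NA@1 -> ring=[1:NA]
Op 2: route key 14: none >= 14, wrap to smallest pos 1 -> NA
Op 3: route key 79: none >= 79, wrap to smallest pos 1 -> NA
Op 4: route key 84: none >= 84, wrap to smallest pos 1 -> NA
Op 5: add NB@11 -> ring=[1:NA,11:NB]
Op 6: add NC@60 -> ring=[1:NA,11:NB,60:NC]
Final route key 48: smallest pos >= 48 is 60 -> NC

Answer: NC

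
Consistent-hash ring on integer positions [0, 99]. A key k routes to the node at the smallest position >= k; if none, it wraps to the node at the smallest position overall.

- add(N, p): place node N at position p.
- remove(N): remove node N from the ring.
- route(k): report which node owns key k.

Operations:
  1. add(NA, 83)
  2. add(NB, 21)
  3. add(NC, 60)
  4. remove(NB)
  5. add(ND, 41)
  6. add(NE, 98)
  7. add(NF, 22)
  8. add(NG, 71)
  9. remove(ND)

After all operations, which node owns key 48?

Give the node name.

Answer: NC

Derivation:
Op 1: add NA@83 -> ring=[83:NA]
Op 2: add NB@21 -> ring=[21:NB,83:NA]
Op 3: add NC@60 -> ring=[21:NB,60:NC,83:NA]
Op 4: remove NB -> ring=[60:NC,83:NA]
Op 5: add ND@41 -> ring=[41:ND,60:NC,83:NA]
Op 6: add NE@98 -> ring=[41:ND,60:NC,83:NA,98:NE]
Op 7: add NF@22 -> ring=[22:NF,41:ND,60:NC,83:NA,98:NE]
Op 8: add NG@71 -> ring=[22:NF,41:ND,60:NC,71:NG,83:NA,98:NE]
Op 9: remove ND -> ring=[22:NF,60:NC,71:NG,83:NA,98:NE]
Final route key 48: smallest pos >= 48 is 60 -> NC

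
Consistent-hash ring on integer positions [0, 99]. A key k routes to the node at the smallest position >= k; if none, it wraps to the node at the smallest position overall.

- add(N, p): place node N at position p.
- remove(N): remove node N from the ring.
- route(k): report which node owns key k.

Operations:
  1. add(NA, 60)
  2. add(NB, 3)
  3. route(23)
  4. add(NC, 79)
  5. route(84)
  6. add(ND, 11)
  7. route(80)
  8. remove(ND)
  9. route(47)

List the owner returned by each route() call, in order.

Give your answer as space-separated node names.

Op 1: add NA@60 -> ring=[60:NA]
Op 2: add NB@3 -> ring=[3:NB,60:NA]
Op 3: route key 23: smallest pos >= 23 is 60 -> NA
Op 4: add NC@79 -> ring=[3:NB,60:NA,79:NC]
Op 5: route key 84: none >= 84, wrap to smallest pos 3 -> NB
Op 6: add ND@11 -> ring=[3:NB,11:ND,60:NA,79:NC]
Op 7: route key 80: none >= 80, wrap to smallest pos 3 -> NB
Op 8: remove ND -> ring=[3:NB,60:NA,79:NC]
Op 9: route key 47: smallest pos >= 47 is 60 -> NA

Answer: NA NB NB NA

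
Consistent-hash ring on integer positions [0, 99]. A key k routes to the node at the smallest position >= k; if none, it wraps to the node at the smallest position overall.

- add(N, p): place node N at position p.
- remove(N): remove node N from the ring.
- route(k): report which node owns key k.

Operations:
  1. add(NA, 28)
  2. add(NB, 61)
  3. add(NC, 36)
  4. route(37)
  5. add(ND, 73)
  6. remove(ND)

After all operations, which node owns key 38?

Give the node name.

Answer: NB

Derivation:
Op 1: add NA@28 -> ring=[28:NA]
Op 2: add NB@61 -> ring=[28:NA,61:NB]
Op 3: add NC@36 -> ring=[28:NA,36:NC,61:NB]
Op 4: route key 37: smallest pos >= 37 is 61 -> NB
Op 5: add ND@73 -> ring=[28:NA,36:NC,61:NB,73:ND]
Op 6: remove ND -> ring=[28:NA,36:NC,61:NB]
Final route key 38: smallest pos >= 38 is 61 -> NB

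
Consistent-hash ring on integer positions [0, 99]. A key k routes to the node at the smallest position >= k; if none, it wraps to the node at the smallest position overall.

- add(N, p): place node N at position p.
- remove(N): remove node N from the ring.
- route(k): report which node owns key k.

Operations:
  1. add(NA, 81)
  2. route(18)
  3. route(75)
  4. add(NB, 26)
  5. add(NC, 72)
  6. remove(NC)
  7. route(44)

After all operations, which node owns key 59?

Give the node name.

Answer: NA

Derivation:
Op 1: add NA@81 -> ring=[81:NA]
Op 2: route key 18: smallest pos >= 18 is 81 -> NA
Op 3: route key 75: smallest pos >= 75 is 81 -> NA
Op 4: add NB@26 -> ring=[26:NB,81:NA]
Op 5: add NC@72 -> ring=[26:NB,72:NC,81:NA]
Op 6: remove NC -> ring=[26:NB,81:NA]
Op 7: route key 44: smallest pos >= 44 is 81 -> NA
Final route key 59: smallest pos >= 59 is 81 -> NA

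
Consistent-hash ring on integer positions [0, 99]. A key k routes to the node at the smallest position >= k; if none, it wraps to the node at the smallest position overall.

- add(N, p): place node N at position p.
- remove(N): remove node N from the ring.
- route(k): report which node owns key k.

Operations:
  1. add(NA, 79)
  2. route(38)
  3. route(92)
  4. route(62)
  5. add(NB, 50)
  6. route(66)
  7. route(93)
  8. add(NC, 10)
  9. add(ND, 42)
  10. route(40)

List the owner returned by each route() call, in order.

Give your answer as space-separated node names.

Op 1: add NA@79 -> ring=[79:NA]
Op 2: route key 38: smallest pos >= 38 is 79 -> NA
Op 3: route key 92: none >= 92, wrap to smallest pos 79 -> NA
Op 4: route key 62: smallest pos >= 62 is 79 -> NA
Op 5: add NB@50 -> ring=[50:NB,79:NA]
Op 6: route key 66: smallest pos >= 66 is 79 -> NA
Op 7: route key 93: none >= 93, wrap to smallest pos 50 -> NB
Op 8: add NC@10 -> ring=[10:NC,50:NB,79:NA]
Op 9: add ND@42 -> ring=[10:NC,42:ND,50:NB,79:NA]
Op 10: route key 40: smallest pos >= 40 is 42 -> ND

Answer: NA NA NA NA NB ND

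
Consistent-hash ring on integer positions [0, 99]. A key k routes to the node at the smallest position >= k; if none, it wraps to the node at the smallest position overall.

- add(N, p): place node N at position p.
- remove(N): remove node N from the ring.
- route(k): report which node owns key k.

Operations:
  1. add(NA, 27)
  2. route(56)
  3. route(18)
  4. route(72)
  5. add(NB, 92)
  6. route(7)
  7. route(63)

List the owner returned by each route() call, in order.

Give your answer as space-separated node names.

Answer: NA NA NA NA NB

Derivation:
Op 1: add NA@27 -> ring=[27:NA]
Op 2: route key 56: none >= 56, wrap to smallest pos 27 -> NA
Op 3: route key 18: smallest pos >= 18 is 27 -> NA
Op 4: route key 72: none >= 72, wrap to smallest pos 27 -> NA
Op 5: add NB@92 -> ring=[27:NA,92:NB]
Op 6: route key 7: smallest pos >= 7 is 27 -> NA
Op 7: route key 63: smallest pos >= 63 is 92 -> NB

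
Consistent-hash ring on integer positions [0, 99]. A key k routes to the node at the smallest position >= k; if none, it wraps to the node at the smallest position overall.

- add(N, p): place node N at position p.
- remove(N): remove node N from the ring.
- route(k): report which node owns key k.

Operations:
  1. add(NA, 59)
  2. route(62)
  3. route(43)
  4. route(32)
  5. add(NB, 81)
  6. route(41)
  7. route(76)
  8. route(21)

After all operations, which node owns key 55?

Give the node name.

Op 1: add NA@59 -> ring=[59:NA]
Op 2: route key 62: none >= 62, wrap to smallest pos 59 -> NA
Op 3: route key 43: smallest pos >= 43 is 59 -> NA
Op 4: route key 32: smallest pos >= 32 is 59 -> NA
Op 5: add NB@81 -> ring=[59:NA,81:NB]
Op 6: route key 41: smallest pos >= 41 is 59 -> NA
Op 7: route key 76: smallest pos >= 76 is 81 -> NB
Op 8: route key 21: smallest pos >= 21 is 59 -> NA
Final route key 55: smallest pos >= 55 is 59 -> NA

Answer: NA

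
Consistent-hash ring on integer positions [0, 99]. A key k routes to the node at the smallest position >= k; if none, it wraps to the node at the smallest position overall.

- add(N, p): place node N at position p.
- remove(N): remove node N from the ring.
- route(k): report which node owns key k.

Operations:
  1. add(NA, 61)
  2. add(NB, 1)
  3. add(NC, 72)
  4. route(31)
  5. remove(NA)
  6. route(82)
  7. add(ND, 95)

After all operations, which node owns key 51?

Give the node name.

Answer: NC

Derivation:
Op 1: add NA@61 -> ring=[61:NA]
Op 2: add NB@1 -> ring=[1:NB,61:NA]
Op 3: add NC@72 -> ring=[1:NB,61:NA,72:NC]
Op 4: route key 31: smallest pos >= 31 is 61 -> NA
Op 5: remove NA -> ring=[1:NB,72:NC]
Op 6: route key 82: none >= 82, wrap to smallest pos 1 -> NB
Op 7: add ND@95 -> ring=[1:NB,72:NC,95:ND]
Final route key 51: smallest pos >= 51 is 72 -> NC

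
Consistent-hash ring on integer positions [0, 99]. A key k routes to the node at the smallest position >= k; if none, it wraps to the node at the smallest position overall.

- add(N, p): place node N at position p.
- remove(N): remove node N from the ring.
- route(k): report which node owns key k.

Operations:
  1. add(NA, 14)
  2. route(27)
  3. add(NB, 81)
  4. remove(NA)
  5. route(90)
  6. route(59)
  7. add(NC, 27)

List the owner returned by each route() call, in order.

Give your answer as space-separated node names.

Op 1: add NA@14 -> ring=[14:NA]
Op 2: route key 27: none >= 27, wrap to smallest pos 14 -> NA
Op 3: add NB@81 -> ring=[14:NA,81:NB]
Op 4: remove NA -> ring=[81:NB]
Op 5: route key 90: none >= 90, wrap to smallest pos 81 -> NB
Op 6: route key 59: smallest pos >= 59 is 81 -> NB
Op 7: add NC@27 -> ring=[27:NC,81:NB]

Answer: NA NB NB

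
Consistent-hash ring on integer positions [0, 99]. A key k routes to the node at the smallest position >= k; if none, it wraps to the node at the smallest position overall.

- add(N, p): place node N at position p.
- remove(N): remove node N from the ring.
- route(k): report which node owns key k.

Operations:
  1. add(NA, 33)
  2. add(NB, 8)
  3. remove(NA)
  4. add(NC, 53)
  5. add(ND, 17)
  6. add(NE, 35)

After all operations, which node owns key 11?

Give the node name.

Op 1: add NA@33 -> ring=[33:NA]
Op 2: add NB@8 -> ring=[8:NB,33:NA]
Op 3: remove NA -> ring=[8:NB]
Op 4: add NC@53 -> ring=[8:NB,53:NC]
Op 5: add ND@17 -> ring=[8:NB,17:ND,53:NC]
Op 6: add NE@35 -> ring=[8:NB,17:ND,35:NE,53:NC]
Final route key 11: smallest pos >= 11 is 17 -> ND

Answer: ND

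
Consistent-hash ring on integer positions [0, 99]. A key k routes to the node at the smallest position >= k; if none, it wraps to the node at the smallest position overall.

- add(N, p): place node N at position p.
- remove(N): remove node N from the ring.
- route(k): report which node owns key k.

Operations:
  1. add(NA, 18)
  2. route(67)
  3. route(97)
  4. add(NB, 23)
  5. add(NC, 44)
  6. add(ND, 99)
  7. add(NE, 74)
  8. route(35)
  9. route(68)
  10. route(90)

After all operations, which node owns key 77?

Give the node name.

Answer: ND

Derivation:
Op 1: add NA@18 -> ring=[18:NA]
Op 2: route key 67: none >= 67, wrap to smallest pos 18 -> NA
Op 3: route key 97: none >= 97, wrap to smallest pos 18 -> NA
Op 4: add NB@23 -> ring=[18:NA,23:NB]
Op 5: add NC@44 -> ring=[18:NA,23:NB,44:NC]
Op 6: add ND@99 -> ring=[18:NA,23:NB,44:NC,99:ND]
Op 7: add NE@74 -> ring=[18:NA,23:NB,44:NC,74:NE,99:ND]
Op 8: route key 35: smallest pos >= 35 is 44 -> NC
Op 9: route key 68: smallest pos >= 68 is 74 -> NE
Op 10: route key 90: smallest pos >= 90 is 99 -> ND
Final route key 77: smallest pos >= 77 is 99 -> ND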